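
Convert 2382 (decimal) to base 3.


Divide by 3 repeatedly:
2382 ÷ 3 = 794 remainder 0
794 ÷ 3 = 264 remainder 2
264 ÷ 3 = 88 remainder 0
88 ÷ 3 = 29 remainder 1
29 ÷ 3 = 9 remainder 2
9 ÷ 3 = 3 remainder 0
3 ÷ 3 = 1 remainder 0
1 ÷ 3 = 0 remainder 1
Reading remainders bottom-up:
= 10021020


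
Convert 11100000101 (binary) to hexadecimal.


Group into 4-bit nibbles: 011100000101
  0111 = 7
  0000 = 0
  0101 = 5
= 0x705


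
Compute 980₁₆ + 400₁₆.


Align and add column by column (LSB to MSB, each column mod 16 with carry):
  0980
+ 0400
  ----
  col 0: 0(0) + 0(0) + 0 (carry in) = 0 → 0(0), carry out 0
  col 1: 8(8) + 0(0) + 0 (carry in) = 8 → 8(8), carry out 0
  col 2: 9(9) + 4(4) + 0 (carry in) = 13 → D(13), carry out 0
  col 3: 0(0) + 0(0) + 0 (carry in) = 0 → 0(0), carry out 0
Reading digits MSB→LSB: 0D80
Strip leading zeros: D80
= 0xD80


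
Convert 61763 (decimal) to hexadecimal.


Divide by 16 repeatedly:
61763 ÷ 16 = 3860 remainder 3 (3)
3860 ÷ 16 = 241 remainder 4 (4)
241 ÷ 16 = 15 remainder 1 (1)
15 ÷ 16 = 0 remainder 15 (F)
Reading remainders bottom-up:
= 0xF143


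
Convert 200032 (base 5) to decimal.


Positional values (base 5):
  2 × 5^0 = 2 × 1 = 2
  3 × 5^1 = 3 × 5 = 15
  0 × 5^2 = 0 × 25 = 0
  0 × 5^3 = 0 × 125 = 0
  0 × 5^4 = 0 × 625 = 0
  2 × 5^5 = 2 × 3125 = 6250
Sum = 2 + 15 + 0 + 0 + 0 + 6250
= 6267


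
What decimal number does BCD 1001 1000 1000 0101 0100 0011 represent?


Each 4-bit group → digit:
  1001 → 9
  1000 → 8
  1000 → 8
  0101 → 5
  0100 → 4
  0011 → 3
= 988543


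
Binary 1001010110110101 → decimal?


Positional values:
Bit 0: 1 × 2^0 = 1
Bit 2: 1 × 2^2 = 4
Bit 4: 1 × 2^4 = 16
Bit 5: 1 × 2^5 = 32
Bit 7: 1 × 2^7 = 128
Bit 8: 1 × 2^8 = 256
Bit 10: 1 × 2^10 = 1024
Bit 12: 1 × 2^12 = 4096
Bit 15: 1 × 2^15 = 32768
Sum = 1 + 4 + 16 + 32 + 128 + 256 + 1024 + 4096 + 32768
= 38325


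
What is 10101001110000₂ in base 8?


Group into 3-bit groups: 010101001110000
  010 = 2
  101 = 5
  001 = 1
  110 = 6
  000 = 0
= 0o25160


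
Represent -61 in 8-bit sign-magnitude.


Sign bit: 1 (negative)
Magnitude: 61 = 0111101
= 10111101


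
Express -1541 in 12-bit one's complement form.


Original: 011000000101
Invert all bits:
  bit 0: 0 → 1
  bit 1: 1 → 0
  bit 2: 1 → 0
  bit 3: 0 → 1
  bit 4: 0 → 1
  bit 5: 0 → 1
  bit 6: 0 → 1
  bit 7: 0 → 1
  bit 8: 0 → 1
  bit 9: 1 → 0
  bit 10: 0 → 1
  bit 11: 1 → 0
= 100111111010


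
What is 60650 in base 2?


Divide by 2 repeatedly:
60650 ÷ 2 = 30325 remainder 0
30325 ÷ 2 = 15162 remainder 1
15162 ÷ 2 = 7581 remainder 0
7581 ÷ 2 = 3790 remainder 1
3790 ÷ 2 = 1895 remainder 0
1895 ÷ 2 = 947 remainder 1
947 ÷ 2 = 473 remainder 1
473 ÷ 2 = 236 remainder 1
236 ÷ 2 = 118 remainder 0
118 ÷ 2 = 59 remainder 0
59 ÷ 2 = 29 remainder 1
29 ÷ 2 = 14 remainder 1
14 ÷ 2 = 7 remainder 0
7 ÷ 2 = 3 remainder 1
3 ÷ 2 = 1 remainder 1
1 ÷ 2 = 0 remainder 1
Reading remainders bottom-up:
= 1110110011101010


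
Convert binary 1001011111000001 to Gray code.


Binary: 1001011111000001
Gray code: G = B XOR (B >> 1)
B >> 1 = 0100101111100000
1001011111000001 XOR 0100101111100000:
  1 XOR 0 = 1
  0 XOR 1 = 1
  0 XOR 0 = 0
  1 XOR 0 = 1
  0 XOR 1 = 1
  1 XOR 0 = 1
  1 XOR 1 = 0
  1 XOR 1 = 0
  1 XOR 1 = 0
  1 XOR 1 = 0
  0 XOR 1 = 1
  0 XOR 0 = 0
  0 XOR 0 = 0
  0 XOR 0 = 0
  0 XOR 0 = 0
  1 XOR 0 = 1
= 1101110000100001


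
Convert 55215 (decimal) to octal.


Divide by 8 repeatedly:
55215 ÷ 8 = 6901 remainder 7
6901 ÷ 8 = 862 remainder 5
862 ÷ 8 = 107 remainder 6
107 ÷ 8 = 13 remainder 3
13 ÷ 8 = 1 remainder 5
1 ÷ 8 = 0 remainder 1
Reading remainders bottom-up:
= 0o153657


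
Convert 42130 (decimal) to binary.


Divide by 2 repeatedly:
42130 ÷ 2 = 21065 remainder 0
21065 ÷ 2 = 10532 remainder 1
10532 ÷ 2 = 5266 remainder 0
5266 ÷ 2 = 2633 remainder 0
2633 ÷ 2 = 1316 remainder 1
1316 ÷ 2 = 658 remainder 0
658 ÷ 2 = 329 remainder 0
329 ÷ 2 = 164 remainder 1
164 ÷ 2 = 82 remainder 0
82 ÷ 2 = 41 remainder 0
41 ÷ 2 = 20 remainder 1
20 ÷ 2 = 10 remainder 0
10 ÷ 2 = 5 remainder 0
5 ÷ 2 = 2 remainder 1
2 ÷ 2 = 1 remainder 0
1 ÷ 2 = 0 remainder 1
Reading remainders bottom-up:
= 1010010010010010


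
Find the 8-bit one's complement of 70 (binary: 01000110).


Original: 01000110
Invert all bits:
  bit 0: 0 → 1
  bit 1: 1 → 0
  bit 2: 0 → 1
  bit 3: 0 → 1
  bit 4: 0 → 1
  bit 5: 1 → 0
  bit 6: 1 → 0
  bit 7: 0 → 1
= 10111001


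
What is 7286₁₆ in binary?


Each hex digit → 4 binary bits:
  7 = 0111
  2 = 0010
  8 = 1000
  6 = 0110
Concatenate: 0111 0010 1000 0110
= 0111001010000110


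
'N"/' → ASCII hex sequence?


String: 'N"/'  (3 characters)
Per-character ASCII lookup:
  'N': uppercase starts at 65: 'N' = 65 + 13 = 78 → 0x4E
  '"': special character: '"' = 34 → 0x22
  '/': special character: '/' = 47 → 0x2F
= 0x4E 0x22 0x2F


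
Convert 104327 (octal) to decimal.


Positional values:
Position 0: 7 × 8^0 = 7
Position 1: 2 × 8^1 = 16
Position 2: 3 × 8^2 = 192
Position 3: 4 × 8^3 = 2048
Position 4: 0 × 8^4 = 0
Position 5: 1 × 8^5 = 32768
Sum = 7 + 16 + 192 + 2048 + 0 + 32768
= 35031


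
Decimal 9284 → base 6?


Divide by 6 repeatedly:
9284 ÷ 6 = 1547 remainder 2
1547 ÷ 6 = 257 remainder 5
257 ÷ 6 = 42 remainder 5
42 ÷ 6 = 7 remainder 0
7 ÷ 6 = 1 remainder 1
1 ÷ 6 = 0 remainder 1
Reading remainders bottom-up:
= 110552


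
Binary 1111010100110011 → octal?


Group into 3-bit groups: 001111010100110011
  001 = 1
  111 = 7
  010 = 2
  100 = 4
  110 = 6
  011 = 3
= 0o172463


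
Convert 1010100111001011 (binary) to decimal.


Positional values:
Bit 0: 1 × 2^0 = 1
Bit 1: 1 × 2^1 = 2
Bit 3: 1 × 2^3 = 8
Bit 6: 1 × 2^6 = 64
Bit 7: 1 × 2^7 = 128
Bit 8: 1 × 2^8 = 256
Bit 11: 1 × 2^11 = 2048
Bit 13: 1 × 2^13 = 8192
Bit 15: 1 × 2^15 = 32768
Sum = 1 + 2 + 8 + 64 + 128 + 256 + 2048 + 8192 + 32768
= 43467


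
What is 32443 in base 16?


Divide by 16 repeatedly:
32443 ÷ 16 = 2027 remainder 11 (B)
2027 ÷ 16 = 126 remainder 11 (B)
126 ÷ 16 = 7 remainder 14 (E)
7 ÷ 16 = 0 remainder 7 (7)
Reading remainders bottom-up:
= 0x7EBB


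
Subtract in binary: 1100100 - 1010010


Align and subtract column by column (LSB to MSB, borrowing when needed):
  1100100
- 1010010
  -------
  col 0: (0 - 0 borrow-in) - 0 → 0 - 0 = 0, borrow out 0
  col 1: (0 - 0 borrow-in) - 1 → borrow from next column: (0+2) - 1 = 1, borrow out 1
  col 2: (1 - 1 borrow-in) - 0 → 0 - 0 = 0, borrow out 0
  col 3: (0 - 0 borrow-in) - 0 → 0 - 0 = 0, borrow out 0
  col 4: (0 - 0 borrow-in) - 1 → borrow from next column: (0+2) - 1 = 1, borrow out 1
  col 5: (1 - 1 borrow-in) - 0 → 0 - 0 = 0, borrow out 0
  col 6: (1 - 0 borrow-in) - 1 → 1 - 1 = 0, borrow out 0
Reading bits MSB→LSB: 0010010
Strip leading zeros: 10010
= 10010


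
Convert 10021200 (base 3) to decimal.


Positional values (base 3):
  0 × 3^0 = 0 × 1 = 0
  0 × 3^1 = 0 × 3 = 0
  2 × 3^2 = 2 × 9 = 18
  1 × 3^3 = 1 × 27 = 27
  2 × 3^4 = 2 × 81 = 162
  0 × 3^5 = 0 × 243 = 0
  0 × 3^6 = 0 × 729 = 0
  1 × 3^7 = 1 × 2187 = 2187
Sum = 0 + 0 + 18 + 27 + 162 + 0 + 0 + 2187
= 2394


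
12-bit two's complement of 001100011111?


Original: 001100011111
Step 1 - Invert all bits: 110011100000
Step 2 - Add 1: 110011100000 + 1
= 110011100001 (represents -799)


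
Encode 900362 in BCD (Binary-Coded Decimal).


Each digit → 4-bit binary:
  9 → 1001
  0 → 0000
  0 → 0000
  3 → 0011
  6 → 0110
  2 → 0010
= 1001 0000 0000 0011 0110 0010


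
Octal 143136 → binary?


Each octal digit → 3 binary bits:
  1 = 001
  4 = 100
  3 = 011
  1 = 001
  3 = 011
  6 = 110
Concatenate: 001 100 011 001 011 110
= 001100011001011110


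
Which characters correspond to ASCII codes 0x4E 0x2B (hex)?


Codes (hex): 0x4E 0x2B
Per-code ASCII lookup:
  0x4E = 78  (range 65-90: uppercase, 78 - 65 = 13) → 'N'
  0x2B = 43  (special character) → '+'
= 'N+'


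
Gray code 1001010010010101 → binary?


Gray code: 1001010010010101
MSB stays the same: 1
Each subsequent bit = prev_binary XOR current_gray:
  B[1] = 1 XOR 0 = 1
  B[2] = 1 XOR 0 = 1
  B[3] = 1 XOR 1 = 0
  B[4] = 0 XOR 0 = 0
  B[5] = 0 XOR 1 = 1
  B[6] = 1 XOR 0 = 1
  B[7] = 1 XOR 0 = 1
  B[8] = 1 XOR 1 = 0
  B[9] = 0 XOR 0 = 0
  B[10] = 0 XOR 0 = 0
  B[11] = 0 XOR 1 = 1
  B[12] = 1 XOR 0 = 1
  B[13] = 1 XOR 1 = 0
  B[14] = 0 XOR 0 = 0
  B[15] = 0 XOR 1 = 1
= 1110011100011001 (59161 decimal)


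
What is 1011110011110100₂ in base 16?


Group into 4-bit nibbles: 1011110011110100
  1011 = B
  1100 = C
  1111 = F
  0100 = 4
= 0xBCF4


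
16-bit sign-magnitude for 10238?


Sign bit: 0 (positive)
Magnitude: 10238 = 010011111111110
= 0010011111111110


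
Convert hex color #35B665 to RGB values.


Hex: #35B665
R = 35₁₆ = 53
G = B6₁₆ = 182
B = 65₁₆ = 101
= RGB(53, 182, 101)


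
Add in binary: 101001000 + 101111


Align and add column by column (LSB to MSB, carry propagating):
  0101001000
+ 0000101111
  ----------
  col 0: 0 + 1 + 0 (carry in) = 1 → bit 1, carry out 0
  col 1: 0 + 1 + 0 (carry in) = 1 → bit 1, carry out 0
  col 2: 0 + 1 + 0 (carry in) = 1 → bit 1, carry out 0
  col 3: 1 + 1 + 0 (carry in) = 2 → bit 0, carry out 1
  col 4: 0 + 0 + 1 (carry in) = 1 → bit 1, carry out 0
  col 5: 0 + 1 + 0 (carry in) = 1 → bit 1, carry out 0
  col 6: 1 + 0 + 0 (carry in) = 1 → bit 1, carry out 0
  col 7: 0 + 0 + 0 (carry in) = 0 → bit 0, carry out 0
  col 8: 1 + 0 + 0 (carry in) = 1 → bit 1, carry out 0
  col 9: 0 + 0 + 0 (carry in) = 0 → bit 0, carry out 0
Reading bits MSB→LSB: 0101110111
Strip leading zeros: 101110111
= 101110111


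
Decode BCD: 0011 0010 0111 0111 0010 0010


Each 4-bit group → digit:
  0011 → 3
  0010 → 2
  0111 → 7
  0111 → 7
  0010 → 2
  0010 → 2
= 327722


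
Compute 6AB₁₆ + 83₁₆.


Align and add column by column (LSB to MSB, each column mod 16 with carry):
  06AB
+ 0083
  ----
  col 0: B(11) + 3(3) + 0 (carry in) = 14 → E(14), carry out 0
  col 1: A(10) + 8(8) + 0 (carry in) = 18 → 2(2), carry out 1
  col 2: 6(6) + 0(0) + 1 (carry in) = 7 → 7(7), carry out 0
  col 3: 0(0) + 0(0) + 0 (carry in) = 0 → 0(0), carry out 0
Reading digits MSB→LSB: 072E
Strip leading zeros: 72E
= 0x72E


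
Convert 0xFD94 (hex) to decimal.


Positional values:
Position 0: 4 × 16^0 = 4 × 1 = 4
Position 1: 9 × 16^1 = 9 × 16 = 144
Position 2: D × 16^2 = 13 × 256 = 3328
Position 3: F × 16^3 = 15 × 4096 = 61440
Sum = 4 + 144 + 3328 + 61440
= 64916


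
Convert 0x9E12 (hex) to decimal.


Positional values:
Position 0: 2 × 16^0 = 2 × 1 = 2
Position 1: 1 × 16^1 = 1 × 16 = 16
Position 2: E × 16^2 = 14 × 256 = 3584
Position 3: 9 × 16^3 = 9 × 4096 = 36864
Sum = 2 + 16 + 3584 + 36864
= 40466


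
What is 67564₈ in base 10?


Positional values:
Position 0: 4 × 8^0 = 4
Position 1: 6 × 8^1 = 48
Position 2: 5 × 8^2 = 320
Position 3: 7 × 8^3 = 3584
Position 4: 6 × 8^4 = 24576
Sum = 4 + 48 + 320 + 3584 + 24576
= 28532


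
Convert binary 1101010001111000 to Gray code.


Binary: 1101010001111000
Gray code: G = B XOR (B >> 1)
B >> 1 = 0110101000111100
1101010001111000 XOR 0110101000111100:
  1 XOR 0 = 1
  1 XOR 1 = 0
  0 XOR 1 = 1
  1 XOR 0 = 1
  0 XOR 1 = 1
  1 XOR 0 = 1
  0 XOR 1 = 1
  0 XOR 0 = 0
  0 XOR 0 = 0
  1 XOR 0 = 1
  1 XOR 1 = 0
  1 XOR 1 = 0
  1 XOR 1 = 0
  0 XOR 1 = 1
  0 XOR 0 = 0
  0 XOR 0 = 0
= 1011111001000100


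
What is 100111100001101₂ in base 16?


Group into 4-bit nibbles: 0100111100001101
  0100 = 4
  1111 = F
  0000 = 0
  1101 = D
= 0x4F0D


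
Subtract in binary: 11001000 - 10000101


Align and subtract column by column (LSB to MSB, borrowing when needed):
  11001000
- 10000101
  --------
  col 0: (0 - 0 borrow-in) - 1 → borrow from next column: (0+2) - 1 = 1, borrow out 1
  col 1: (0 - 1 borrow-in) - 0 → borrow from next column: (-1+2) - 0 = 1, borrow out 1
  col 2: (0 - 1 borrow-in) - 1 → borrow from next column: (-1+2) - 1 = 0, borrow out 1
  col 3: (1 - 1 borrow-in) - 0 → 0 - 0 = 0, borrow out 0
  col 4: (0 - 0 borrow-in) - 0 → 0 - 0 = 0, borrow out 0
  col 5: (0 - 0 borrow-in) - 0 → 0 - 0 = 0, borrow out 0
  col 6: (1 - 0 borrow-in) - 0 → 1 - 0 = 1, borrow out 0
  col 7: (1 - 0 borrow-in) - 1 → 1 - 1 = 0, borrow out 0
Reading bits MSB→LSB: 01000011
Strip leading zeros: 1000011
= 1000011


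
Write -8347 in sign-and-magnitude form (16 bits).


Sign bit: 1 (negative)
Magnitude: 8347 = 010000010011011
= 1010000010011011


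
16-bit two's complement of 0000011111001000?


Original: 0000011111001000
Step 1 - Invert all bits: 1111100000110111
Step 2 - Add 1: 1111100000110111 + 1
= 1111100000111000 (represents -1992)


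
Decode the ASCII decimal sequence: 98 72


Codes (decimal): 98 72
Per-code ASCII lookup:
  98  (range 97-122: lowercase, 98 - 97 = 1) → 'b'
  72  (range 65-90: uppercase, 72 - 65 = 7) → 'H'
= 'bH'


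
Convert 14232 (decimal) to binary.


Divide by 2 repeatedly:
14232 ÷ 2 = 7116 remainder 0
7116 ÷ 2 = 3558 remainder 0
3558 ÷ 2 = 1779 remainder 0
1779 ÷ 2 = 889 remainder 1
889 ÷ 2 = 444 remainder 1
444 ÷ 2 = 222 remainder 0
222 ÷ 2 = 111 remainder 0
111 ÷ 2 = 55 remainder 1
55 ÷ 2 = 27 remainder 1
27 ÷ 2 = 13 remainder 1
13 ÷ 2 = 6 remainder 1
6 ÷ 2 = 3 remainder 0
3 ÷ 2 = 1 remainder 1
1 ÷ 2 = 0 remainder 1
Reading remainders bottom-up:
= 11011110011000


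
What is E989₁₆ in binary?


Each hex digit → 4 binary bits:
  E = 1110
  9 = 1001
  8 = 1000
  9 = 1001
Concatenate: 1110 1001 1000 1001
= 1110100110001001


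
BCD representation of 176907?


Each digit → 4-bit binary:
  1 → 0001
  7 → 0111
  6 → 0110
  9 → 1001
  0 → 0000
  7 → 0111
= 0001 0111 0110 1001 0000 0111


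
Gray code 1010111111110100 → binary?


Gray code: 1010111111110100
MSB stays the same: 1
Each subsequent bit = prev_binary XOR current_gray:
  B[1] = 1 XOR 0 = 1
  B[2] = 1 XOR 1 = 0
  B[3] = 0 XOR 0 = 0
  B[4] = 0 XOR 1 = 1
  B[5] = 1 XOR 1 = 0
  B[6] = 0 XOR 1 = 1
  B[7] = 1 XOR 1 = 0
  B[8] = 0 XOR 1 = 1
  B[9] = 1 XOR 1 = 0
  B[10] = 0 XOR 1 = 1
  B[11] = 1 XOR 1 = 0
  B[12] = 0 XOR 0 = 0
  B[13] = 0 XOR 1 = 1
  B[14] = 1 XOR 0 = 1
  B[15] = 1 XOR 0 = 1
= 1100101010100111 (51879 decimal)


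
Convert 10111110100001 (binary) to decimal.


Positional values:
Bit 0: 1 × 2^0 = 1
Bit 5: 1 × 2^5 = 32
Bit 7: 1 × 2^7 = 128
Bit 8: 1 × 2^8 = 256
Bit 9: 1 × 2^9 = 512
Bit 10: 1 × 2^10 = 1024
Bit 11: 1 × 2^11 = 2048
Bit 13: 1 × 2^13 = 8192
Sum = 1 + 32 + 128 + 256 + 512 + 1024 + 2048 + 8192
= 12193


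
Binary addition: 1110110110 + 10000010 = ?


Align and add column by column (LSB to MSB, carry propagating):
  01110110110
+ 00010000010
  -----------
  col 0: 0 + 0 + 0 (carry in) = 0 → bit 0, carry out 0
  col 1: 1 + 1 + 0 (carry in) = 2 → bit 0, carry out 1
  col 2: 1 + 0 + 1 (carry in) = 2 → bit 0, carry out 1
  col 3: 0 + 0 + 1 (carry in) = 1 → bit 1, carry out 0
  col 4: 1 + 0 + 0 (carry in) = 1 → bit 1, carry out 0
  col 5: 1 + 0 + 0 (carry in) = 1 → bit 1, carry out 0
  col 6: 0 + 0 + 0 (carry in) = 0 → bit 0, carry out 0
  col 7: 1 + 1 + 0 (carry in) = 2 → bit 0, carry out 1
  col 8: 1 + 0 + 1 (carry in) = 2 → bit 0, carry out 1
  col 9: 1 + 0 + 1 (carry in) = 2 → bit 0, carry out 1
  col 10: 0 + 0 + 1 (carry in) = 1 → bit 1, carry out 0
Reading bits MSB→LSB: 10000111000
Strip leading zeros: 10000111000
= 10000111000


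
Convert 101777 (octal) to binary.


Each octal digit → 3 binary bits:
  1 = 001
  0 = 000
  1 = 001
  7 = 111
  7 = 111
  7 = 111
Concatenate: 001 000 001 111 111 111
= 001000001111111111


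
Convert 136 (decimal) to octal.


Divide by 8 repeatedly:
136 ÷ 8 = 17 remainder 0
17 ÷ 8 = 2 remainder 1
2 ÷ 8 = 0 remainder 2
Reading remainders bottom-up:
= 0o210


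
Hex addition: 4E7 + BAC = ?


Align and add column by column (LSB to MSB, each column mod 16 with carry):
  04E7
+ 0BAC
  ----
  col 0: 7(7) + C(12) + 0 (carry in) = 19 → 3(3), carry out 1
  col 1: E(14) + A(10) + 1 (carry in) = 25 → 9(9), carry out 1
  col 2: 4(4) + B(11) + 1 (carry in) = 16 → 0(0), carry out 1
  col 3: 0(0) + 0(0) + 1 (carry in) = 1 → 1(1), carry out 0
Reading digits MSB→LSB: 1093
Strip leading zeros: 1093
= 0x1093


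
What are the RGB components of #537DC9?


Hex: #537DC9
R = 53₁₆ = 83
G = 7D₁₆ = 125
B = C9₁₆ = 201
= RGB(83, 125, 201)


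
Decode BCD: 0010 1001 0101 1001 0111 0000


Each 4-bit group → digit:
  0010 → 2
  1001 → 9
  0101 → 5
  1001 → 9
  0111 → 7
  0000 → 0
= 295970


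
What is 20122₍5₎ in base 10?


Positional values (base 5):
  2 × 5^0 = 2 × 1 = 2
  2 × 5^1 = 2 × 5 = 10
  1 × 5^2 = 1 × 25 = 25
  0 × 5^3 = 0 × 125 = 0
  2 × 5^4 = 2 × 625 = 1250
Sum = 2 + 10 + 25 + 0 + 1250
= 1287


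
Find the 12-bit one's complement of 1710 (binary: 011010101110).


Original: 011010101110
Invert all bits:
  bit 0: 0 → 1
  bit 1: 1 → 0
  bit 2: 1 → 0
  bit 3: 0 → 1
  bit 4: 1 → 0
  bit 5: 0 → 1
  bit 6: 1 → 0
  bit 7: 0 → 1
  bit 8: 1 → 0
  bit 9: 1 → 0
  bit 10: 1 → 0
  bit 11: 0 → 1
= 100101010001


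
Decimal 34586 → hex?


Divide by 16 repeatedly:
34586 ÷ 16 = 2161 remainder 10 (A)
2161 ÷ 16 = 135 remainder 1 (1)
135 ÷ 16 = 8 remainder 7 (7)
8 ÷ 16 = 0 remainder 8 (8)
Reading remainders bottom-up:
= 0x871A


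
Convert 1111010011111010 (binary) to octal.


Group into 3-bit groups: 001111010011111010
  001 = 1
  111 = 7
  010 = 2
  011 = 3
  111 = 7
  010 = 2
= 0o172372


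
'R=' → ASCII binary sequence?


String: 'R='  (2 characters)
Per-character ASCII lookup:
  'R': uppercase starts at 65: 'R' = 65 + 17 = 82 → 1010010
  '=': special character: '=' = 61 → 111101
= 1010010 111101


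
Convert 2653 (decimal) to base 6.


Divide by 6 repeatedly:
2653 ÷ 6 = 442 remainder 1
442 ÷ 6 = 73 remainder 4
73 ÷ 6 = 12 remainder 1
12 ÷ 6 = 2 remainder 0
2 ÷ 6 = 0 remainder 2
Reading remainders bottom-up:
= 20141


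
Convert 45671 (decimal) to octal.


Divide by 8 repeatedly:
45671 ÷ 8 = 5708 remainder 7
5708 ÷ 8 = 713 remainder 4
713 ÷ 8 = 89 remainder 1
89 ÷ 8 = 11 remainder 1
11 ÷ 8 = 1 remainder 3
1 ÷ 8 = 0 remainder 1
Reading remainders bottom-up:
= 0o131147


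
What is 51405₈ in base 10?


Positional values:
Position 0: 5 × 8^0 = 5
Position 1: 0 × 8^1 = 0
Position 2: 4 × 8^2 = 256
Position 3: 1 × 8^3 = 512
Position 4: 5 × 8^4 = 20480
Sum = 5 + 0 + 256 + 512 + 20480
= 21253


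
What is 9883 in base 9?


Divide by 9 repeatedly:
9883 ÷ 9 = 1098 remainder 1
1098 ÷ 9 = 122 remainder 0
122 ÷ 9 = 13 remainder 5
13 ÷ 9 = 1 remainder 4
1 ÷ 9 = 0 remainder 1
Reading remainders bottom-up:
= 14501


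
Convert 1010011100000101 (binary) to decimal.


Positional values:
Bit 0: 1 × 2^0 = 1
Bit 2: 1 × 2^2 = 4
Bit 8: 1 × 2^8 = 256
Bit 9: 1 × 2^9 = 512
Bit 10: 1 × 2^10 = 1024
Bit 13: 1 × 2^13 = 8192
Bit 15: 1 × 2^15 = 32768
Sum = 1 + 4 + 256 + 512 + 1024 + 8192 + 32768
= 42757


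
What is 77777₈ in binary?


Each octal digit → 3 binary bits:
  7 = 111
  7 = 111
  7 = 111
  7 = 111
  7 = 111
Concatenate: 111 111 111 111 111
= 111111111111111


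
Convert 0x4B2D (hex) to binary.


Each hex digit → 4 binary bits:
  4 = 0100
  B = 1011
  2 = 0010
  D = 1101
Concatenate: 0100 1011 0010 1101
= 0100101100101101


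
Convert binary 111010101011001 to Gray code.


Binary: 111010101011001
Gray code: G = B XOR (B >> 1)
B >> 1 = 011101010101100
111010101011001 XOR 011101010101100:
  1 XOR 0 = 1
  1 XOR 1 = 0
  1 XOR 1 = 0
  0 XOR 1 = 1
  1 XOR 0 = 1
  0 XOR 1 = 1
  1 XOR 0 = 1
  0 XOR 1 = 1
  1 XOR 0 = 1
  0 XOR 1 = 1
  1 XOR 0 = 1
  1 XOR 1 = 0
  0 XOR 1 = 1
  0 XOR 0 = 0
  1 XOR 0 = 1
= 100111111110101


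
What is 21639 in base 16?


Divide by 16 repeatedly:
21639 ÷ 16 = 1352 remainder 7 (7)
1352 ÷ 16 = 84 remainder 8 (8)
84 ÷ 16 = 5 remainder 4 (4)
5 ÷ 16 = 0 remainder 5 (5)
Reading remainders bottom-up:
= 0x5487


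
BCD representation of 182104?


Each digit → 4-bit binary:
  1 → 0001
  8 → 1000
  2 → 0010
  1 → 0001
  0 → 0000
  4 → 0100
= 0001 1000 0010 0001 0000 0100


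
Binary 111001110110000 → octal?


Group into 3-bit groups: 111001110110000
  111 = 7
  001 = 1
  110 = 6
  110 = 6
  000 = 0
= 0o71660


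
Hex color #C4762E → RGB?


Hex: #C4762E
R = C4₁₆ = 196
G = 76₁₆ = 118
B = 2E₁₆ = 46
= RGB(196, 118, 46)


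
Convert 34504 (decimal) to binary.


Divide by 2 repeatedly:
34504 ÷ 2 = 17252 remainder 0
17252 ÷ 2 = 8626 remainder 0
8626 ÷ 2 = 4313 remainder 0
4313 ÷ 2 = 2156 remainder 1
2156 ÷ 2 = 1078 remainder 0
1078 ÷ 2 = 539 remainder 0
539 ÷ 2 = 269 remainder 1
269 ÷ 2 = 134 remainder 1
134 ÷ 2 = 67 remainder 0
67 ÷ 2 = 33 remainder 1
33 ÷ 2 = 16 remainder 1
16 ÷ 2 = 8 remainder 0
8 ÷ 2 = 4 remainder 0
4 ÷ 2 = 2 remainder 0
2 ÷ 2 = 1 remainder 0
1 ÷ 2 = 0 remainder 1
Reading remainders bottom-up:
= 1000011011001000


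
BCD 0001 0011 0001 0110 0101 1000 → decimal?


Each 4-bit group → digit:
  0001 → 1
  0011 → 3
  0001 → 1
  0110 → 6
  0101 → 5
  1000 → 8
= 131658


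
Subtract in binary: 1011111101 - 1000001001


Align and subtract column by column (LSB to MSB, borrowing when needed):
  1011111101
- 1000001001
  ----------
  col 0: (1 - 0 borrow-in) - 1 → 1 - 1 = 0, borrow out 0
  col 1: (0 - 0 borrow-in) - 0 → 0 - 0 = 0, borrow out 0
  col 2: (1 - 0 borrow-in) - 0 → 1 - 0 = 1, borrow out 0
  col 3: (1 - 0 borrow-in) - 1 → 1 - 1 = 0, borrow out 0
  col 4: (1 - 0 borrow-in) - 0 → 1 - 0 = 1, borrow out 0
  col 5: (1 - 0 borrow-in) - 0 → 1 - 0 = 1, borrow out 0
  col 6: (1 - 0 borrow-in) - 0 → 1 - 0 = 1, borrow out 0
  col 7: (1 - 0 borrow-in) - 0 → 1 - 0 = 1, borrow out 0
  col 8: (0 - 0 borrow-in) - 0 → 0 - 0 = 0, borrow out 0
  col 9: (1 - 0 borrow-in) - 1 → 1 - 1 = 0, borrow out 0
Reading bits MSB→LSB: 0011110100
Strip leading zeros: 11110100
= 11110100


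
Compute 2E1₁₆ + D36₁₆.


Align and add column by column (LSB to MSB, each column mod 16 with carry):
  02E1
+ 0D36
  ----
  col 0: 1(1) + 6(6) + 0 (carry in) = 7 → 7(7), carry out 0
  col 1: E(14) + 3(3) + 0 (carry in) = 17 → 1(1), carry out 1
  col 2: 2(2) + D(13) + 1 (carry in) = 16 → 0(0), carry out 1
  col 3: 0(0) + 0(0) + 1 (carry in) = 1 → 1(1), carry out 0
Reading digits MSB→LSB: 1017
Strip leading zeros: 1017
= 0x1017


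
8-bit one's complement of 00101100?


Original: 00101100
Invert all bits:
  bit 0: 0 → 1
  bit 1: 0 → 1
  bit 2: 1 → 0
  bit 3: 0 → 1
  bit 4: 1 → 0
  bit 5: 1 → 0
  bit 6: 0 → 1
  bit 7: 0 → 1
= 11010011


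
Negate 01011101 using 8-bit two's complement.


Original: 01011101
Step 1 - Invert all bits: 10100010
Step 2 - Add 1: 10100010 + 1
= 10100011 (represents -93)


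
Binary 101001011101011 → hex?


Group into 4-bit nibbles: 0101001011101011
  0101 = 5
  0010 = 2
  1110 = E
  1011 = B
= 0x52EB


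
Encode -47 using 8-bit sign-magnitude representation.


Sign bit: 1 (negative)
Magnitude: 47 = 0101111
= 10101111


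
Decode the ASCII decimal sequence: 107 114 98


Codes (decimal): 107 114 98
Per-code ASCII lookup:
  107  (range 97-122: lowercase, 107 - 97 = 10) → 'k'
  114  (range 97-122: lowercase, 114 - 97 = 17) → 'r'
  98  (range 97-122: lowercase, 98 - 97 = 1) → 'b'
= 'krb'


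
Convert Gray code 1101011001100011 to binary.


Gray code: 1101011001100011
MSB stays the same: 1
Each subsequent bit = prev_binary XOR current_gray:
  B[1] = 1 XOR 1 = 0
  B[2] = 0 XOR 0 = 0
  B[3] = 0 XOR 1 = 1
  B[4] = 1 XOR 0 = 1
  B[5] = 1 XOR 1 = 0
  B[6] = 0 XOR 1 = 1
  B[7] = 1 XOR 0 = 1
  B[8] = 1 XOR 0 = 1
  B[9] = 1 XOR 1 = 0
  B[10] = 0 XOR 1 = 1
  B[11] = 1 XOR 0 = 1
  B[12] = 1 XOR 0 = 1
  B[13] = 1 XOR 0 = 1
  B[14] = 1 XOR 1 = 0
  B[15] = 0 XOR 1 = 1
= 1001101110111101 (39869 decimal)


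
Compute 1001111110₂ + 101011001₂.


Align and add column by column (LSB to MSB, carry propagating):
  01001111110
+ 00101011001
  -----------
  col 0: 0 + 1 + 0 (carry in) = 1 → bit 1, carry out 0
  col 1: 1 + 0 + 0 (carry in) = 1 → bit 1, carry out 0
  col 2: 1 + 0 + 0 (carry in) = 1 → bit 1, carry out 0
  col 3: 1 + 1 + 0 (carry in) = 2 → bit 0, carry out 1
  col 4: 1 + 1 + 1 (carry in) = 3 → bit 1, carry out 1
  col 5: 1 + 0 + 1 (carry in) = 2 → bit 0, carry out 1
  col 6: 1 + 1 + 1 (carry in) = 3 → bit 1, carry out 1
  col 7: 0 + 0 + 1 (carry in) = 1 → bit 1, carry out 0
  col 8: 0 + 1 + 0 (carry in) = 1 → bit 1, carry out 0
  col 9: 1 + 0 + 0 (carry in) = 1 → bit 1, carry out 0
  col 10: 0 + 0 + 0 (carry in) = 0 → bit 0, carry out 0
Reading bits MSB→LSB: 01111010111
Strip leading zeros: 1111010111
= 1111010111


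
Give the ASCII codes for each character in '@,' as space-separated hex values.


String: '@,'  (2 characters)
Per-character ASCII lookup:
  '@': special character: '@' = 64 → 0x40
  ',': special character: ',' = 44 → 0x2C
= 0x40 0x2C


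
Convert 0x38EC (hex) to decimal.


Positional values:
Position 0: C × 16^0 = 12 × 1 = 12
Position 1: E × 16^1 = 14 × 16 = 224
Position 2: 8 × 16^2 = 8 × 256 = 2048
Position 3: 3 × 16^3 = 3 × 4096 = 12288
Sum = 12 + 224 + 2048 + 12288
= 14572


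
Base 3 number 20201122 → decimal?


Positional values (base 3):
  2 × 3^0 = 2 × 1 = 2
  2 × 3^1 = 2 × 3 = 6
  1 × 3^2 = 1 × 9 = 9
  1 × 3^3 = 1 × 27 = 27
  0 × 3^4 = 0 × 81 = 0
  2 × 3^5 = 2 × 243 = 486
  0 × 3^6 = 0 × 729 = 0
  2 × 3^7 = 2 × 2187 = 4374
Sum = 2 + 6 + 9 + 27 + 0 + 486 + 0 + 4374
= 4904


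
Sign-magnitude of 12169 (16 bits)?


Sign bit: 0 (positive)
Magnitude: 12169 = 010111110001001
= 0010111110001001


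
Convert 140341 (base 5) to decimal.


Positional values (base 5):
  1 × 5^0 = 1 × 1 = 1
  4 × 5^1 = 4 × 5 = 20
  3 × 5^2 = 3 × 25 = 75
  0 × 5^3 = 0 × 125 = 0
  4 × 5^4 = 4 × 625 = 2500
  1 × 5^5 = 1 × 3125 = 3125
Sum = 1 + 20 + 75 + 0 + 2500 + 3125
= 5721


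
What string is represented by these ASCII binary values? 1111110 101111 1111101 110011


Codes (binary): 1111110 101111 1111101 110011
Per-code ASCII lookup:
  1111110 = 126  (special character) → '~'
  101111 = 47  (special character) → '/'
  1111101 = 125  (special character) → '}'
  110011 = 51  (range 48-57: digits, 51 - 48 = 3) → '3'
= '~/}3'


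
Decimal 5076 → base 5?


Divide by 5 repeatedly:
5076 ÷ 5 = 1015 remainder 1
1015 ÷ 5 = 203 remainder 0
203 ÷ 5 = 40 remainder 3
40 ÷ 5 = 8 remainder 0
8 ÷ 5 = 1 remainder 3
1 ÷ 5 = 0 remainder 1
Reading remainders bottom-up:
= 130301


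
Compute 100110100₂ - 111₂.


Align and subtract column by column (LSB to MSB, borrowing when needed):
  100110100
- 000000111
  ---------
  col 0: (0 - 0 borrow-in) - 1 → borrow from next column: (0+2) - 1 = 1, borrow out 1
  col 1: (0 - 1 borrow-in) - 1 → borrow from next column: (-1+2) - 1 = 0, borrow out 1
  col 2: (1 - 1 borrow-in) - 1 → borrow from next column: (0+2) - 1 = 1, borrow out 1
  col 3: (0 - 1 borrow-in) - 0 → borrow from next column: (-1+2) - 0 = 1, borrow out 1
  col 4: (1 - 1 borrow-in) - 0 → 0 - 0 = 0, borrow out 0
  col 5: (1 - 0 borrow-in) - 0 → 1 - 0 = 1, borrow out 0
  col 6: (0 - 0 borrow-in) - 0 → 0 - 0 = 0, borrow out 0
  col 7: (0 - 0 borrow-in) - 0 → 0 - 0 = 0, borrow out 0
  col 8: (1 - 0 borrow-in) - 0 → 1 - 0 = 1, borrow out 0
Reading bits MSB→LSB: 100101101
Strip leading zeros: 100101101
= 100101101


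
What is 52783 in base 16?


Divide by 16 repeatedly:
52783 ÷ 16 = 3298 remainder 15 (F)
3298 ÷ 16 = 206 remainder 2 (2)
206 ÷ 16 = 12 remainder 14 (E)
12 ÷ 16 = 0 remainder 12 (C)
Reading remainders bottom-up:
= 0xCE2F


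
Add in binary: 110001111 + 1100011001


Align and add column by column (LSB to MSB, carry propagating):
  00110001111
+ 01100011001
  -----------
  col 0: 1 + 1 + 0 (carry in) = 2 → bit 0, carry out 1
  col 1: 1 + 0 + 1 (carry in) = 2 → bit 0, carry out 1
  col 2: 1 + 0 + 1 (carry in) = 2 → bit 0, carry out 1
  col 3: 1 + 1 + 1 (carry in) = 3 → bit 1, carry out 1
  col 4: 0 + 1 + 1 (carry in) = 2 → bit 0, carry out 1
  col 5: 0 + 0 + 1 (carry in) = 1 → bit 1, carry out 0
  col 6: 0 + 0 + 0 (carry in) = 0 → bit 0, carry out 0
  col 7: 1 + 0 + 0 (carry in) = 1 → bit 1, carry out 0
  col 8: 1 + 1 + 0 (carry in) = 2 → bit 0, carry out 1
  col 9: 0 + 1 + 1 (carry in) = 2 → bit 0, carry out 1
  col 10: 0 + 0 + 1 (carry in) = 1 → bit 1, carry out 0
Reading bits MSB→LSB: 10010101000
Strip leading zeros: 10010101000
= 10010101000


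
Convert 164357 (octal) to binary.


Each octal digit → 3 binary bits:
  1 = 001
  6 = 110
  4 = 100
  3 = 011
  5 = 101
  7 = 111
Concatenate: 001 110 100 011 101 111
= 001110100011101111


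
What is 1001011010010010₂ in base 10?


Positional values:
Bit 1: 1 × 2^1 = 2
Bit 4: 1 × 2^4 = 16
Bit 7: 1 × 2^7 = 128
Bit 9: 1 × 2^9 = 512
Bit 10: 1 × 2^10 = 1024
Bit 12: 1 × 2^12 = 4096
Bit 15: 1 × 2^15 = 32768
Sum = 2 + 16 + 128 + 512 + 1024 + 4096 + 32768
= 38546


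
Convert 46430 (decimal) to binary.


Divide by 2 repeatedly:
46430 ÷ 2 = 23215 remainder 0
23215 ÷ 2 = 11607 remainder 1
11607 ÷ 2 = 5803 remainder 1
5803 ÷ 2 = 2901 remainder 1
2901 ÷ 2 = 1450 remainder 1
1450 ÷ 2 = 725 remainder 0
725 ÷ 2 = 362 remainder 1
362 ÷ 2 = 181 remainder 0
181 ÷ 2 = 90 remainder 1
90 ÷ 2 = 45 remainder 0
45 ÷ 2 = 22 remainder 1
22 ÷ 2 = 11 remainder 0
11 ÷ 2 = 5 remainder 1
5 ÷ 2 = 2 remainder 1
2 ÷ 2 = 1 remainder 0
1 ÷ 2 = 0 remainder 1
Reading remainders bottom-up:
= 1011010101011110


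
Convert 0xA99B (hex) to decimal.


Positional values:
Position 0: B × 16^0 = 11 × 1 = 11
Position 1: 9 × 16^1 = 9 × 16 = 144
Position 2: 9 × 16^2 = 9 × 256 = 2304
Position 3: A × 16^3 = 10 × 4096 = 40960
Sum = 11 + 144 + 2304 + 40960
= 43419


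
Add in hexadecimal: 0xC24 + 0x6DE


Align and add column by column (LSB to MSB, each column mod 16 with carry):
  0C24
+ 06DE
  ----
  col 0: 4(4) + E(14) + 0 (carry in) = 18 → 2(2), carry out 1
  col 1: 2(2) + D(13) + 1 (carry in) = 16 → 0(0), carry out 1
  col 2: C(12) + 6(6) + 1 (carry in) = 19 → 3(3), carry out 1
  col 3: 0(0) + 0(0) + 1 (carry in) = 1 → 1(1), carry out 0
Reading digits MSB→LSB: 1302
Strip leading zeros: 1302
= 0x1302


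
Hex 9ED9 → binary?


Each hex digit → 4 binary bits:
  9 = 1001
  E = 1110
  D = 1101
  9 = 1001
Concatenate: 1001 1110 1101 1001
= 1001111011011001


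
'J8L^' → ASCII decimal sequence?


String: 'J8L^'  (4 characters)
Per-character ASCII lookup:
  'J': uppercase starts at 65: 'J' = 65 + 9 = 74
  '8': digits start at 48: '8' = 48 + 8 = 56
  'L': uppercase starts at 65: 'L' = 65 + 11 = 76
  '^': special character: '^' = 94
= 74 56 76 94


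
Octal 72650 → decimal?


Positional values:
Position 0: 0 × 8^0 = 0
Position 1: 5 × 8^1 = 40
Position 2: 6 × 8^2 = 384
Position 3: 2 × 8^3 = 1024
Position 4: 7 × 8^4 = 28672
Sum = 0 + 40 + 384 + 1024 + 28672
= 30120


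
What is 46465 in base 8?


Divide by 8 repeatedly:
46465 ÷ 8 = 5808 remainder 1
5808 ÷ 8 = 726 remainder 0
726 ÷ 8 = 90 remainder 6
90 ÷ 8 = 11 remainder 2
11 ÷ 8 = 1 remainder 3
1 ÷ 8 = 0 remainder 1
Reading remainders bottom-up:
= 0o132601


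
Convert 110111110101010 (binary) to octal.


Group into 3-bit groups: 110111110101010
  110 = 6
  111 = 7
  110 = 6
  101 = 5
  010 = 2
= 0o67652


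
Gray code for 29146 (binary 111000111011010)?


Binary: 111000111011010
Gray code: G = B XOR (B >> 1)
B >> 1 = 011100011101101
111000111011010 XOR 011100011101101:
  1 XOR 0 = 1
  1 XOR 1 = 0
  1 XOR 1 = 0
  0 XOR 1 = 1
  0 XOR 0 = 0
  0 XOR 0 = 0
  1 XOR 0 = 1
  1 XOR 1 = 0
  1 XOR 1 = 0
  0 XOR 1 = 1
  1 XOR 0 = 1
  1 XOR 1 = 0
  0 XOR 1 = 1
  1 XOR 0 = 1
  0 XOR 1 = 1
= 100100100110111


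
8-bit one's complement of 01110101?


Original: 01110101
Invert all bits:
  bit 0: 0 → 1
  bit 1: 1 → 0
  bit 2: 1 → 0
  bit 3: 1 → 0
  bit 4: 0 → 1
  bit 5: 1 → 0
  bit 6: 0 → 1
  bit 7: 1 → 0
= 10001010


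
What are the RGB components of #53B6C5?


Hex: #53B6C5
R = 53₁₆ = 83
G = B6₁₆ = 182
B = C5₁₆ = 197
= RGB(83, 182, 197)


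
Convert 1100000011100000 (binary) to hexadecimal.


Group into 4-bit nibbles: 1100000011100000
  1100 = C
  0000 = 0
  1110 = E
  0000 = 0
= 0xC0E0


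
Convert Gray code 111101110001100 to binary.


Gray code: 111101110001100
MSB stays the same: 1
Each subsequent bit = prev_binary XOR current_gray:
  B[1] = 1 XOR 1 = 0
  B[2] = 0 XOR 1 = 1
  B[3] = 1 XOR 1 = 0
  B[4] = 0 XOR 0 = 0
  B[5] = 0 XOR 1 = 1
  B[6] = 1 XOR 1 = 0
  B[7] = 0 XOR 1 = 1
  B[8] = 1 XOR 0 = 1
  B[9] = 1 XOR 0 = 1
  B[10] = 1 XOR 0 = 1
  B[11] = 1 XOR 1 = 0
  B[12] = 0 XOR 1 = 1
  B[13] = 1 XOR 0 = 1
  B[14] = 1 XOR 0 = 1
= 101001011110111 (21239 decimal)


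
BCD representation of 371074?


Each digit → 4-bit binary:
  3 → 0011
  7 → 0111
  1 → 0001
  0 → 0000
  7 → 0111
  4 → 0100
= 0011 0111 0001 0000 0111 0100


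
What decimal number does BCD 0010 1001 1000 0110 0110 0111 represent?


Each 4-bit group → digit:
  0010 → 2
  1001 → 9
  1000 → 8
  0110 → 6
  0110 → 6
  0111 → 7
= 298667


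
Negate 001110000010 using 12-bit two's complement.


Original: 001110000010
Step 1 - Invert all bits: 110001111101
Step 2 - Add 1: 110001111101 + 1
= 110001111110 (represents -898)


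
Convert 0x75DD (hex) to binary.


Each hex digit → 4 binary bits:
  7 = 0111
  5 = 0101
  D = 1101
  D = 1101
Concatenate: 0111 0101 1101 1101
= 0111010111011101


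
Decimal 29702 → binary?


Divide by 2 repeatedly:
29702 ÷ 2 = 14851 remainder 0
14851 ÷ 2 = 7425 remainder 1
7425 ÷ 2 = 3712 remainder 1
3712 ÷ 2 = 1856 remainder 0
1856 ÷ 2 = 928 remainder 0
928 ÷ 2 = 464 remainder 0
464 ÷ 2 = 232 remainder 0
232 ÷ 2 = 116 remainder 0
116 ÷ 2 = 58 remainder 0
58 ÷ 2 = 29 remainder 0
29 ÷ 2 = 14 remainder 1
14 ÷ 2 = 7 remainder 0
7 ÷ 2 = 3 remainder 1
3 ÷ 2 = 1 remainder 1
1 ÷ 2 = 0 remainder 1
Reading remainders bottom-up:
= 111010000000110


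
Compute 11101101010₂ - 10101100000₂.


Align and subtract column by column (LSB to MSB, borrowing when needed):
  11101101010
- 10101100000
  -----------
  col 0: (0 - 0 borrow-in) - 0 → 0 - 0 = 0, borrow out 0
  col 1: (1 - 0 borrow-in) - 0 → 1 - 0 = 1, borrow out 0
  col 2: (0 - 0 borrow-in) - 0 → 0 - 0 = 0, borrow out 0
  col 3: (1 - 0 borrow-in) - 0 → 1 - 0 = 1, borrow out 0
  col 4: (0 - 0 borrow-in) - 0 → 0 - 0 = 0, borrow out 0
  col 5: (1 - 0 borrow-in) - 1 → 1 - 1 = 0, borrow out 0
  col 6: (1 - 0 borrow-in) - 1 → 1 - 1 = 0, borrow out 0
  col 7: (0 - 0 borrow-in) - 0 → 0 - 0 = 0, borrow out 0
  col 8: (1 - 0 borrow-in) - 1 → 1 - 1 = 0, borrow out 0
  col 9: (1 - 0 borrow-in) - 0 → 1 - 0 = 1, borrow out 0
  col 10: (1 - 0 borrow-in) - 1 → 1 - 1 = 0, borrow out 0
Reading bits MSB→LSB: 01000001010
Strip leading zeros: 1000001010
= 1000001010


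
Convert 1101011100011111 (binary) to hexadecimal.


Group into 4-bit nibbles: 1101011100011111
  1101 = D
  0111 = 7
  0001 = 1
  1111 = F
= 0xD71F


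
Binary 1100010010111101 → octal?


Group into 3-bit groups: 001100010010111101
  001 = 1
  100 = 4
  010 = 2
  010 = 2
  111 = 7
  101 = 5
= 0o142275


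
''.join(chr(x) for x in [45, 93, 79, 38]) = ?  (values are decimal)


Codes (decimal): 45 93 79 38
Per-code ASCII lookup:
  45  (special character) → '-'
  93  (special character) → ']'
  79  (range 65-90: uppercase, 79 - 65 = 14) → 'O'
  38  (special character) → '&'
= '-]O&'


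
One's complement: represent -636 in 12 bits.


Original: 001001111100
Invert all bits:
  bit 0: 0 → 1
  bit 1: 0 → 1
  bit 2: 1 → 0
  bit 3: 0 → 1
  bit 4: 0 → 1
  bit 5: 1 → 0
  bit 6: 1 → 0
  bit 7: 1 → 0
  bit 8: 1 → 0
  bit 9: 1 → 0
  bit 10: 0 → 1
  bit 11: 0 → 1
= 110110000011


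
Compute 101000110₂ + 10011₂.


Align and add column by column (LSB to MSB, carry propagating):
  0101000110
+ 0000010011
  ----------
  col 0: 0 + 1 + 0 (carry in) = 1 → bit 1, carry out 0
  col 1: 1 + 1 + 0 (carry in) = 2 → bit 0, carry out 1
  col 2: 1 + 0 + 1 (carry in) = 2 → bit 0, carry out 1
  col 3: 0 + 0 + 1 (carry in) = 1 → bit 1, carry out 0
  col 4: 0 + 1 + 0 (carry in) = 1 → bit 1, carry out 0
  col 5: 0 + 0 + 0 (carry in) = 0 → bit 0, carry out 0
  col 6: 1 + 0 + 0 (carry in) = 1 → bit 1, carry out 0
  col 7: 0 + 0 + 0 (carry in) = 0 → bit 0, carry out 0
  col 8: 1 + 0 + 0 (carry in) = 1 → bit 1, carry out 0
  col 9: 0 + 0 + 0 (carry in) = 0 → bit 0, carry out 0
Reading bits MSB→LSB: 0101011001
Strip leading zeros: 101011001
= 101011001


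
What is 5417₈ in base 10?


Positional values:
Position 0: 7 × 8^0 = 7
Position 1: 1 × 8^1 = 8
Position 2: 4 × 8^2 = 256
Position 3: 5 × 8^3 = 2560
Sum = 7 + 8 + 256 + 2560
= 2831


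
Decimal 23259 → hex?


Divide by 16 repeatedly:
23259 ÷ 16 = 1453 remainder 11 (B)
1453 ÷ 16 = 90 remainder 13 (D)
90 ÷ 16 = 5 remainder 10 (A)
5 ÷ 16 = 0 remainder 5 (5)
Reading remainders bottom-up:
= 0x5ADB


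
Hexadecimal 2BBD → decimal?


Positional values:
Position 0: D × 16^0 = 13 × 1 = 13
Position 1: B × 16^1 = 11 × 16 = 176
Position 2: B × 16^2 = 11 × 256 = 2816
Position 3: 2 × 16^3 = 2 × 4096 = 8192
Sum = 13 + 176 + 2816 + 8192
= 11197


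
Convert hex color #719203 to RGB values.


Hex: #719203
R = 71₁₆ = 113
G = 92₁₆ = 146
B = 03₁₆ = 3
= RGB(113, 146, 3)


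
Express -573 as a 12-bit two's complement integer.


Original: 001000111101
Step 1 - Invert all bits: 110111000010
Step 2 - Add 1: 110111000010 + 1
= 110111000011 (represents -573)


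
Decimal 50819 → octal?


Divide by 8 repeatedly:
50819 ÷ 8 = 6352 remainder 3
6352 ÷ 8 = 794 remainder 0
794 ÷ 8 = 99 remainder 2
99 ÷ 8 = 12 remainder 3
12 ÷ 8 = 1 remainder 4
1 ÷ 8 = 0 remainder 1
Reading remainders bottom-up:
= 0o143203


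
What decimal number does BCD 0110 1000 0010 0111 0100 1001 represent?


Each 4-bit group → digit:
  0110 → 6
  1000 → 8
  0010 → 2
  0111 → 7
  0100 → 4
  1001 → 9
= 682749


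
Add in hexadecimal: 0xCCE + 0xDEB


Align and add column by column (LSB to MSB, each column mod 16 with carry):
  0CCE
+ 0DEB
  ----
  col 0: E(14) + B(11) + 0 (carry in) = 25 → 9(9), carry out 1
  col 1: C(12) + E(14) + 1 (carry in) = 27 → B(11), carry out 1
  col 2: C(12) + D(13) + 1 (carry in) = 26 → A(10), carry out 1
  col 3: 0(0) + 0(0) + 1 (carry in) = 1 → 1(1), carry out 0
Reading digits MSB→LSB: 1AB9
Strip leading zeros: 1AB9
= 0x1AB9


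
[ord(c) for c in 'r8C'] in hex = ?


String: 'r8C'  (3 characters)
Per-character ASCII lookup:
  'r': lowercase starts at 97: 'r' = 97 + 17 = 114 → 0x72
  '8': digits start at 48: '8' = 48 + 8 = 56 → 0x38
  'C': uppercase starts at 65: 'C' = 65 + 2 = 67 → 0x43
= 0x72 0x38 0x43


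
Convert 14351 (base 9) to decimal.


Positional values (base 9):
  1 × 9^0 = 1 × 1 = 1
  5 × 9^1 = 5 × 9 = 45
  3 × 9^2 = 3 × 81 = 243
  4 × 9^3 = 4 × 729 = 2916
  1 × 9^4 = 1 × 6561 = 6561
Sum = 1 + 45 + 243 + 2916 + 6561
= 9766


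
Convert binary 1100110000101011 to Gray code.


Binary: 1100110000101011
Gray code: G = B XOR (B >> 1)
B >> 1 = 0110011000010101
1100110000101011 XOR 0110011000010101:
  1 XOR 0 = 1
  1 XOR 1 = 0
  0 XOR 1 = 1
  0 XOR 0 = 0
  1 XOR 0 = 1
  1 XOR 1 = 0
  0 XOR 1 = 1
  0 XOR 0 = 0
  0 XOR 0 = 0
  0 XOR 0 = 0
  1 XOR 0 = 1
  0 XOR 1 = 1
  1 XOR 0 = 1
  0 XOR 1 = 1
  1 XOR 0 = 1
  1 XOR 1 = 0
= 1010101000111110


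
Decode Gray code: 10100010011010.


Gray code: 10100010011010
MSB stays the same: 1
Each subsequent bit = prev_binary XOR current_gray:
  B[1] = 1 XOR 0 = 1
  B[2] = 1 XOR 1 = 0
  B[3] = 0 XOR 0 = 0
  B[4] = 0 XOR 0 = 0
  B[5] = 0 XOR 0 = 0
  B[6] = 0 XOR 1 = 1
  B[7] = 1 XOR 0 = 1
  B[8] = 1 XOR 0 = 1
  B[9] = 1 XOR 1 = 0
  B[10] = 0 XOR 1 = 1
  B[11] = 1 XOR 0 = 1
  B[12] = 1 XOR 1 = 0
  B[13] = 0 XOR 0 = 0
= 11000011101100 (12524 decimal)
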